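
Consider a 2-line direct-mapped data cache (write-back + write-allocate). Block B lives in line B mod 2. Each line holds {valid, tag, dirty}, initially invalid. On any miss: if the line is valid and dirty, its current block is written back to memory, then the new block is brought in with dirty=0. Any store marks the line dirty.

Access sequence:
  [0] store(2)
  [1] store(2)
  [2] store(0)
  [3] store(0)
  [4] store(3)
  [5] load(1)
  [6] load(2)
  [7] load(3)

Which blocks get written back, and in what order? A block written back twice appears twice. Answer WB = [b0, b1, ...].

WB = [2, 3, 0]

0: W B2 -> L0 miss  d=D]
1: W B2 -> L0 hit  d=D]
2: W B0 -> L0 miss wb->B2  d=D]
3: W B0 -> L0 hit  d=D]
4: W B3 -> L1 miss  d=D]
5: R B1 -> L1 miss wb->B3  d=-]
6: R B2 -> L0 miss wb->B0  d=-]
7: R B3 -> L1 miss  d=-]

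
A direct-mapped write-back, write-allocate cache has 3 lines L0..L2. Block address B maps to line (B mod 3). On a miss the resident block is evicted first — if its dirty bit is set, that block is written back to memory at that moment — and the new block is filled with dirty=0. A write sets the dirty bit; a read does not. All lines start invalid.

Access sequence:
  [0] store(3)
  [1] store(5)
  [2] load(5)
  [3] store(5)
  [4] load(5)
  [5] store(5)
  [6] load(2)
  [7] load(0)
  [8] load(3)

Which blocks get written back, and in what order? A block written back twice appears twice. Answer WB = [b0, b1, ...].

WB = [5, 3]

0: W B3 -> L0 miss  d=D]
1: W B5 -> L2 miss  d=D]
2: R B5 -> L2 hit  d=D]
3: W B5 -> L2 hit  d=D]
4: R B5 -> L2 hit  d=D]
5: W B5 -> L2 hit  d=D]
6: R B2 -> L2 miss wb->B5  d=-]
7: R B0 -> L0 miss wb->B3  d=-]
8: R B3 -> L0 miss  d=-]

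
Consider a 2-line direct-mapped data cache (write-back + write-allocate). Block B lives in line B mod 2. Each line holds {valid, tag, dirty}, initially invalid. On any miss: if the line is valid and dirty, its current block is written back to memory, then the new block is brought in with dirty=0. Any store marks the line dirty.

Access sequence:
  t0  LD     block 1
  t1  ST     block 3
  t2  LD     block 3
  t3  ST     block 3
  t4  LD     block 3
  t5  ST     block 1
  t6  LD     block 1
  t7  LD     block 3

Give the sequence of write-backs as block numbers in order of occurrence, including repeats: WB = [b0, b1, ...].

  0 | R B1 → L1 miss [-]
  1 | W B3 → L1 miss [D]
  2 | R B3 → L1 hit [D]
  3 | W B3 → L1 hit [D]
  4 | R B3 → L1 hit [D]
  5 | W B1 → L1 miss wb→B3 [D]
  6 | R B1 → L1 hit [D]
  7 | R B3 → L1 miss wb→B1 [-]

WB = [3, 1]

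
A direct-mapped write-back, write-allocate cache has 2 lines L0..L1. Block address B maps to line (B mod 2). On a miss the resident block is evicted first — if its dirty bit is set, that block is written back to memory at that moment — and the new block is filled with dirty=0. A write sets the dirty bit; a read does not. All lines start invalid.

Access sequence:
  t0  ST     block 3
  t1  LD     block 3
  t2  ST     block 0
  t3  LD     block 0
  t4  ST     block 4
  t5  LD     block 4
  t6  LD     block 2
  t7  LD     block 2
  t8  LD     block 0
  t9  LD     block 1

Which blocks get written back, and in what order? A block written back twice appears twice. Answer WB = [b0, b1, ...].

0: W B3 -> L1 miss  d=D]
1: R B3 -> L1 hit  d=D]
2: W B0 -> L0 miss  d=D]
3: R B0 -> L0 hit  d=D]
4: W B4 -> L0 miss wb->B0  d=D]
5: R B4 -> L0 hit  d=D]
6: R B2 -> L0 miss wb->B4  d=-]
7: R B2 -> L0 hit  d=-]
8: R B0 -> L0 miss  d=-]
9: R B1 -> L1 miss wb->B3  d=-]

WB = [0, 4, 3]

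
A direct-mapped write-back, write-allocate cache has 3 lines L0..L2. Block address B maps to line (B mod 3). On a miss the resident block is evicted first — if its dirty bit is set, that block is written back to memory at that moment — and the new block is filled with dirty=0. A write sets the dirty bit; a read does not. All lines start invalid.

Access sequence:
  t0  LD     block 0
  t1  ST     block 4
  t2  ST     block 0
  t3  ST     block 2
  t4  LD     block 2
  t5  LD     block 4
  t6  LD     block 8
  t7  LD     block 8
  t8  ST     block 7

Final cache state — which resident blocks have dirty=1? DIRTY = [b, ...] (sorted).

DIRTY = [0, 7]

  0 | R B0 → L0 miss [-]
  1 | W B4 → L1 miss [D]
  2 | W B0 → L0 hit [D]
  3 | W B2 → L2 miss [D]
  4 | R B2 → L2 hit [D]
  5 | R B4 → L1 hit [D]
  6 | R B8 → L2 miss wb→B2 [-]
  7 | R B8 → L2 hit [-]
  8 | W B7 → L1 miss wb→B4 [D]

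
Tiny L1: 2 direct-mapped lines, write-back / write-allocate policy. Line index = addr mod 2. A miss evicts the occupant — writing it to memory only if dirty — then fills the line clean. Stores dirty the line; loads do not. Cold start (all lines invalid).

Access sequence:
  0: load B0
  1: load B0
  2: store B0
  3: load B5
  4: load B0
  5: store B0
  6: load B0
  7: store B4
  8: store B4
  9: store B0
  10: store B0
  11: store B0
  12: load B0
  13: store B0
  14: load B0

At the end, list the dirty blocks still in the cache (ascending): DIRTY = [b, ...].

DIRTY = [0]

0: R B0 -> L0 miss  d=-]
1: R B0 -> L0 hit  d=-]
2: W B0 -> L0 hit  d=D]
3: R B5 -> L1 miss  d=-]
4: R B0 -> L0 hit  d=D]
5: W B0 -> L0 hit  d=D]
6: R B0 -> L0 hit  d=D]
7: W B4 -> L0 miss wb->B0  d=D]
8: W B4 -> L0 hit  d=D]
9: W B0 -> L0 miss wb->B4  d=D]
10: W B0 -> L0 hit  d=D]
11: W B0 -> L0 hit  d=D]
12: R B0 -> L0 hit  d=D]
13: W B0 -> L0 hit  d=D]
14: R B0 -> L0 hit  d=D]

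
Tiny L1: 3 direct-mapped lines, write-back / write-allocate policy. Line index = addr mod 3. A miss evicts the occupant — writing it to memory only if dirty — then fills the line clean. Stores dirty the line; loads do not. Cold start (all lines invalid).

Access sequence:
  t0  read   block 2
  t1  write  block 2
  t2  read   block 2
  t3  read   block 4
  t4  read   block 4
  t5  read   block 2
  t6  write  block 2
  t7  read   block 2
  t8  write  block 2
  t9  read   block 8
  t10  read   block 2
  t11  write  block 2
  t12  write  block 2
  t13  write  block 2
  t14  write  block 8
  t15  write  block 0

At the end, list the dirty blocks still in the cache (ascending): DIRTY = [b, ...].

0: R B2 → L2 miss [-]
1: W B2 → L2 hit [D]
2: R B2 → L2 hit [D]
3: R B4 → L1 miss [-]
4: R B4 → L1 hit [-]
5: R B2 → L2 hit [D]
6: W B2 → L2 hit [D]
7: R B2 → L2 hit [D]
8: W B2 → L2 hit [D]
9: R B8 → L2 miss wb→B2 [-]
10: R B2 → L2 miss [-]
11: W B2 → L2 hit [D]
12: W B2 → L2 hit [D]
13: W B2 → L2 hit [D]
14: W B8 → L2 miss wb→B2 [D]
15: W B0 → L0 miss [D]

DIRTY = [0, 8]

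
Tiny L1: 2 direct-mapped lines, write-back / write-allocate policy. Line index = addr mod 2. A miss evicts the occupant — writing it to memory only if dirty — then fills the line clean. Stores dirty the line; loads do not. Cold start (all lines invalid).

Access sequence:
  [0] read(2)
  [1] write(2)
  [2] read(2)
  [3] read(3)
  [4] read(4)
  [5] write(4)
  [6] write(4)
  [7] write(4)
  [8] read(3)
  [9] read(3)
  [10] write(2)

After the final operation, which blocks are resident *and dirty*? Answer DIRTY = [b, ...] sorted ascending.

DIRTY = [2]

0: R B2 -> L0 miss  d=-]
1: W B2 -> L0 hit  d=D]
2: R B2 -> L0 hit  d=D]
3: R B3 -> L1 miss  d=-]
4: R B4 -> L0 miss wb->B2  d=-]
5: W B4 -> L0 hit  d=D]
6: W B4 -> L0 hit  d=D]
7: W B4 -> L0 hit  d=D]
8: R B3 -> L1 hit  d=-]
9: R B3 -> L1 hit  d=-]
10: W B2 -> L0 miss wb->B4  d=D]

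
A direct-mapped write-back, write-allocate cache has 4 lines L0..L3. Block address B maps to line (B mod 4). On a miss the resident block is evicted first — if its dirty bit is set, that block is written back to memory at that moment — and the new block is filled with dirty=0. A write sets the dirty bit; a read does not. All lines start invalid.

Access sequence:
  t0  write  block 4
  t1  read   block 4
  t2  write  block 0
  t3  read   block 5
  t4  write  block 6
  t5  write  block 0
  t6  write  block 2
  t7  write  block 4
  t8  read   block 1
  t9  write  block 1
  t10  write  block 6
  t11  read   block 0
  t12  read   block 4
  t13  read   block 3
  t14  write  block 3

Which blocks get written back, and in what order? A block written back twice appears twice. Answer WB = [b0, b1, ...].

WB = [4, 6, 0, 2, 4]

0: W B4 → L0 miss [D]
1: R B4 → L0 hit [D]
2: W B0 → L0 miss wb→B4 [D]
3: R B5 → L1 miss [-]
4: W B6 → L2 miss [D]
5: W B0 → L0 hit [D]
6: W B2 → L2 miss wb→B6 [D]
7: W B4 → L0 miss wb→B0 [D]
8: R B1 → L1 miss [-]
9: W B1 → L1 hit [D]
10: W B6 → L2 miss wb→B2 [D]
11: R B0 → L0 miss wb→B4 [-]
12: R B4 → L0 miss [-]
13: R B3 → L3 miss [-]
14: W B3 → L3 hit [D]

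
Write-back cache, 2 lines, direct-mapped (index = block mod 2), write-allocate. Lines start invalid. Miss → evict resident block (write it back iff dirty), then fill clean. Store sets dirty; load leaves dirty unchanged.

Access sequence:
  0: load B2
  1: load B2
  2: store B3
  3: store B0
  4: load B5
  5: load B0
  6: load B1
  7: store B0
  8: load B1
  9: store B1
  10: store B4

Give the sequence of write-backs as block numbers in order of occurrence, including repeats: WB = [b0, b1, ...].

  0 | R B2 → L0 miss [-]
  1 | R B2 → L0 hit [-]
  2 | W B3 → L1 miss [D]
  3 | W B0 → L0 miss [D]
  4 | R B5 → L1 miss wb→B3 [-]
  5 | R B0 → L0 hit [D]
  6 | R B1 → L1 miss [-]
  7 | W B0 → L0 hit [D]
  8 | R B1 → L1 hit [-]
  9 | W B1 → L1 hit [D]
  10 | W B4 → L0 miss wb→B0 [D]

WB = [3, 0]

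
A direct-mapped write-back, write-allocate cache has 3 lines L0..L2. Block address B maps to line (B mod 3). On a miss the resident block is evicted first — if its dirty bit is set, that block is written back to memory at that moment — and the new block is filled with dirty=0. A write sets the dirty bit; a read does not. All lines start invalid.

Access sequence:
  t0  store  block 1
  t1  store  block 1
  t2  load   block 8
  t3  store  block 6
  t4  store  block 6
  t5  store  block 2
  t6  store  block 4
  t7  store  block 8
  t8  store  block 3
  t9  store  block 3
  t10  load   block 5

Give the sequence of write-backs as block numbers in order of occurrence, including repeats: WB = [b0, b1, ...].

0: W B1 -> L1 miss  d=D]
1: W B1 -> L1 hit  d=D]
2: R B8 -> L2 miss  d=-]
3: W B6 -> L0 miss  d=D]
4: W B6 -> L0 hit  d=D]
5: W B2 -> L2 miss  d=D]
6: W B4 -> L1 miss wb->B1  d=D]
7: W B8 -> L2 miss wb->B2  d=D]
8: W B3 -> L0 miss wb->B6  d=D]
9: W B3 -> L0 hit  d=D]
10: R B5 -> L2 miss wb->B8  d=-]

WB = [1, 2, 6, 8]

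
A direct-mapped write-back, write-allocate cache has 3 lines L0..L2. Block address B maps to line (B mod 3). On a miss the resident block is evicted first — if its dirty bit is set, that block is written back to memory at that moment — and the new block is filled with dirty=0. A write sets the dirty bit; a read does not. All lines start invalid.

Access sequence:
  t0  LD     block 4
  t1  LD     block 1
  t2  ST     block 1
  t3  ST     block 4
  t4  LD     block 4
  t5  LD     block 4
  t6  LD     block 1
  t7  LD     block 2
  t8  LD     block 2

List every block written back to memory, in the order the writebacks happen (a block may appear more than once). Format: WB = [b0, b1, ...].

  0 | R B4 → L1 miss [-]
  1 | R B1 → L1 miss [-]
  2 | W B1 → L1 hit [D]
  3 | W B4 → L1 miss wb→B1 [D]
  4 | R B4 → L1 hit [D]
  5 | R B4 → L1 hit [D]
  6 | R B1 → L1 miss wb→B4 [-]
  7 | R B2 → L2 miss [-]
  8 | R B2 → L2 hit [-]

WB = [1, 4]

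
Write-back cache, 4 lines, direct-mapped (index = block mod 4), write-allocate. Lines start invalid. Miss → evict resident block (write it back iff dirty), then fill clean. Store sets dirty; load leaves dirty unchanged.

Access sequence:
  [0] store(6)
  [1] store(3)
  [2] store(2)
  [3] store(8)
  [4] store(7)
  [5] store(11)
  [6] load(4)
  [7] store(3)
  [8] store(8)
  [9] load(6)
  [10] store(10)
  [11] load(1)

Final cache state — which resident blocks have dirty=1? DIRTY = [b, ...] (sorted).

0: W B6 -> L2 miss  d=D]
1: W B3 -> L3 miss  d=D]
2: W B2 -> L2 miss wb->B6  d=D]
3: W B8 -> L0 miss  d=D]
4: W B7 -> L3 miss wb->B3  d=D]
5: W B11 -> L3 miss wb->B7  d=D]
6: R B4 -> L0 miss wb->B8  d=-]
7: W B3 -> L3 miss wb->B11  d=D]
8: W B8 -> L0 miss  d=D]
9: R B6 -> L2 miss wb->B2  d=-]
10: W B10 -> L2 miss  d=D]
11: R B1 -> L1 miss  d=-]

DIRTY = [3, 8, 10]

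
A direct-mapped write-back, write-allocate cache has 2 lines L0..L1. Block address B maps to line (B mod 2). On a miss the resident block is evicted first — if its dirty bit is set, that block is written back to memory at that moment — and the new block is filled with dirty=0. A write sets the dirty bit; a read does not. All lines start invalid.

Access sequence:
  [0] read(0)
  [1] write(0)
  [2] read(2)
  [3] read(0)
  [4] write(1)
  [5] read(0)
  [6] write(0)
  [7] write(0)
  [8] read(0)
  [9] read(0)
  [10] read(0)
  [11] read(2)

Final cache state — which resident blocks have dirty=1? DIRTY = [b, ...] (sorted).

  0 | R B0 → L0 miss [-]
  1 | W B0 → L0 hit [D]
  2 | R B2 → L0 miss wb→B0 [-]
  3 | R B0 → L0 miss [-]
  4 | W B1 → L1 miss [D]
  5 | R B0 → L0 hit [-]
  6 | W B0 → L0 hit [D]
  7 | W B0 → L0 hit [D]
  8 | R B0 → L0 hit [D]
  9 | R B0 → L0 hit [D]
  10 | R B0 → L0 hit [D]
  11 | R B2 → L0 miss wb→B0 [-]

DIRTY = [1]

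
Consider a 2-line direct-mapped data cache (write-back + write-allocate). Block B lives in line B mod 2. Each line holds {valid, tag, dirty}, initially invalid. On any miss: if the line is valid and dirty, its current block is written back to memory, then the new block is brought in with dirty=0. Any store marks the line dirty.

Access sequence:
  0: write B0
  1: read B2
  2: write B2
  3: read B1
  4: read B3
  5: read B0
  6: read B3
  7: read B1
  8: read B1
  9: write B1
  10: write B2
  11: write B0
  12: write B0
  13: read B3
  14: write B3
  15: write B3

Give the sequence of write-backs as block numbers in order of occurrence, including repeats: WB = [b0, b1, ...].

WB = [0, 2, 2, 1]

  0 | W B0 → L0 miss [D]
  1 | R B2 → L0 miss wb→B0 [-]
  2 | W B2 → L0 hit [D]
  3 | R B1 → L1 miss [-]
  4 | R B3 → L1 miss [-]
  5 | R B0 → L0 miss wb→B2 [-]
  6 | R B3 → L1 hit [-]
  7 | R B1 → L1 miss [-]
  8 | R B1 → L1 hit [-]
  9 | W B1 → L1 hit [D]
  10 | W B2 → L0 miss [D]
  11 | W B0 → L0 miss wb→B2 [D]
  12 | W B0 → L0 hit [D]
  13 | R B3 → L1 miss wb→B1 [-]
  14 | W B3 → L1 hit [D]
  15 | W B3 → L1 hit [D]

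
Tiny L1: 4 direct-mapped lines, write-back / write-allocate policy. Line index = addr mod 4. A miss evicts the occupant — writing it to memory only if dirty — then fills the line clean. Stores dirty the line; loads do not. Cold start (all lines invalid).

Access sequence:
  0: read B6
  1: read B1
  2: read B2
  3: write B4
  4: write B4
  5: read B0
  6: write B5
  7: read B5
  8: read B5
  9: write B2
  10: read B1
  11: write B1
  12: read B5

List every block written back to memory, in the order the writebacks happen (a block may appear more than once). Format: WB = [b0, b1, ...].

WB = [4, 5, 1]

  0 | R B6 → L2 miss [-]
  1 | R B1 → L1 miss [-]
  2 | R B2 → L2 miss [-]
  3 | W B4 → L0 miss [D]
  4 | W B4 → L0 hit [D]
  5 | R B0 → L0 miss wb→B4 [-]
  6 | W B5 → L1 miss [D]
  7 | R B5 → L1 hit [D]
  8 | R B5 → L1 hit [D]
  9 | W B2 → L2 hit [D]
  10 | R B1 → L1 miss wb→B5 [-]
  11 | W B1 → L1 hit [D]
  12 | R B5 → L1 miss wb→B1 [-]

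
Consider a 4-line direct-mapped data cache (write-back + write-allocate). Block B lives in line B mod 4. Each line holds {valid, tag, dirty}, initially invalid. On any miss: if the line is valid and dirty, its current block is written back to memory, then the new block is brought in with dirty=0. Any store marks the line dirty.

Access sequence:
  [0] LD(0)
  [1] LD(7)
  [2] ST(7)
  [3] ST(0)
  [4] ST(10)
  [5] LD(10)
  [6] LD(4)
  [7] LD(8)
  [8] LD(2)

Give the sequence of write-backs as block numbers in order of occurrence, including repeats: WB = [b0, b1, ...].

  0 | R B0 → L0 miss [-]
  1 | R B7 → L3 miss [-]
  2 | W B7 → L3 hit [D]
  3 | W B0 → L0 hit [D]
  4 | W B10 → L2 miss [D]
  5 | R B10 → L2 hit [D]
  6 | R B4 → L0 miss wb→B0 [-]
  7 | R B8 → L0 miss [-]
  8 | R B2 → L2 miss wb→B10 [-]

WB = [0, 10]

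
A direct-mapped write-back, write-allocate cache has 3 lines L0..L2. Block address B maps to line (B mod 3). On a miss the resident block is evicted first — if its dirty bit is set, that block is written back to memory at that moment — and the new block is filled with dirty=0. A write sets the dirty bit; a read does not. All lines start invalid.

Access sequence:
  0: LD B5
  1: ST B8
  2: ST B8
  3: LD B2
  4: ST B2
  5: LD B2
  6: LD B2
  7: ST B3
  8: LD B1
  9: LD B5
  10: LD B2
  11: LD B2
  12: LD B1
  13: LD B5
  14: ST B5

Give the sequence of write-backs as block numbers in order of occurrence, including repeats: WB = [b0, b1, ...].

0: R B5 -> L2 miss  d=-]
1: W B8 -> L2 miss  d=D]
2: W B8 -> L2 hit  d=D]
3: R B2 -> L2 miss wb->B8  d=-]
4: W B2 -> L2 hit  d=D]
5: R B2 -> L2 hit  d=D]
6: R B2 -> L2 hit  d=D]
7: W B3 -> L0 miss  d=D]
8: R B1 -> L1 miss  d=-]
9: R B5 -> L2 miss wb->B2  d=-]
10: R B2 -> L2 miss  d=-]
11: R B2 -> L2 hit  d=-]
12: R B1 -> L1 hit  d=-]
13: R B5 -> L2 miss  d=-]
14: W B5 -> L2 hit  d=D]

WB = [8, 2]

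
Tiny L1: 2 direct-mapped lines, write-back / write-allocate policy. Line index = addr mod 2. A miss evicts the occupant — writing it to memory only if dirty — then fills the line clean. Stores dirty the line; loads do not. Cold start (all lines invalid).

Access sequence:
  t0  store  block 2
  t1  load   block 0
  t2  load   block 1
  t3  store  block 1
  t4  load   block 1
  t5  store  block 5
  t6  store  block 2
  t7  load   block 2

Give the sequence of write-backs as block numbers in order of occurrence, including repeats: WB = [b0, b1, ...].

  0 | W B2 → L0 miss [D]
  1 | R B0 → L0 miss wb→B2 [-]
  2 | R B1 → L1 miss [-]
  3 | W B1 → L1 hit [D]
  4 | R B1 → L1 hit [D]
  5 | W B5 → L1 miss wb→B1 [D]
  6 | W B2 → L0 miss [D]
  7 | R B2 → L0 hit [D]

WB = [2, 1]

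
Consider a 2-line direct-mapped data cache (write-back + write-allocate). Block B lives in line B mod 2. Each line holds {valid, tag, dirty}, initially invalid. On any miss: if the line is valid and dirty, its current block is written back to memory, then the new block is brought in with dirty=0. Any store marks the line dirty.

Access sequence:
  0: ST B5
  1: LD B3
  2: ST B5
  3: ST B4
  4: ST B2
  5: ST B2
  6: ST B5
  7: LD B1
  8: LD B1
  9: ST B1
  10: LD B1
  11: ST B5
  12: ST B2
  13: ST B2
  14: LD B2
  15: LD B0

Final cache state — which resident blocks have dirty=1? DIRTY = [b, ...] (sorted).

DIRTY = [5]

0: W B5 -> L1 miss  d=D]
1: R B3 -> L1 miss wb->B5  d=-]
2: W B5 -> L1 miss  d=D]
3: W B4 -> L0 miss  d=D]
4: W B2 -> L0 miss wb->B4  d=D]
5: W B2 -> L0 hit  d=D]
6: W B5 -> L1 hit  d=D]
7: R B1 -> L1 miss wb->B5  d=-]
8: R B1 -> L1 hit  d=-]
9: W B1 -> L1 hit  d=D]
10: R B1 -> L1 hit  d=D]
11: W B5 -> L1 miss wb->B1  d=D]
12: W B2 -> L0 hit  d=D]
13: W B2 -> L0 hit  d=D]
14: R B2 -> L0 hit  d=D]
15: R B0 -> L0 miss wb->B2  d=-]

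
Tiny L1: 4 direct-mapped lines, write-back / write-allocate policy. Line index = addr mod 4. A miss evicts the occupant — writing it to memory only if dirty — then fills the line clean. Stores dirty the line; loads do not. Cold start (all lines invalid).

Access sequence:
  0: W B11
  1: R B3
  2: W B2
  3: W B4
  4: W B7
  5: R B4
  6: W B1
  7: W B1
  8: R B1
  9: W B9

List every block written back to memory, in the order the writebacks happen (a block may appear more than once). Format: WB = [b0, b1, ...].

0: W B11 -> L3 miss  d=D]
1: R B3 -> L3 miss wb->B11  d=-]
2: W B2 -> L2 miss  d=D]
3: W B4 -> L0 miss  d=D]
4: W B7 -> L3 miss  d=D]
5: R B4 -> L0 hit  d=D]
6: W B1 -> L1 miss  d=D]
7: W B1 -> L1 hit  d=D]
8: R B1 -> L1 hit  d=D]
9: W B9 -> L1 miss wb->B1  d=D]

WB = [11, 1]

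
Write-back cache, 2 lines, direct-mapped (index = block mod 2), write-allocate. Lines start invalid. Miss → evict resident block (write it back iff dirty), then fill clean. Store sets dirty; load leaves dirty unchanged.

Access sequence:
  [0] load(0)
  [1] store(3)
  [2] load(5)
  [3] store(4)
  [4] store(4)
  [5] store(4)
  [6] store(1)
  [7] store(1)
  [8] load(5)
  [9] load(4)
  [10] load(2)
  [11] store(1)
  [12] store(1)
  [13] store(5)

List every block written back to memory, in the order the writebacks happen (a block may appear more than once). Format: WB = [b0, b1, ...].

WB = [3, 1, 4, 1]

  0 | R B0 → L0 miss [-]
  1 | W B3 → L1 miss [D]
  2 | R B5 → L1 miss wb→B3 [-]
  3 | W B4 → L0 miss [D]
  4 | W B4 → L0 hit [D]
  5 | W B4 → L0 hit [D]
  6 | W B1 → L1 miss [D]
  7 | W B1 → L1 hit [D]
  8 | R B5 → L1 miss wb→B1 [-]
  9 | R B4 → L0 hit [D]
  10 | R B2 → L0 miss wb→B4 [-]
  11 | W B1 → L1 miss [D]
  12 | W B1 → L1 hit [D]
  13 | W B5 → L1 miss wb→B1 [D]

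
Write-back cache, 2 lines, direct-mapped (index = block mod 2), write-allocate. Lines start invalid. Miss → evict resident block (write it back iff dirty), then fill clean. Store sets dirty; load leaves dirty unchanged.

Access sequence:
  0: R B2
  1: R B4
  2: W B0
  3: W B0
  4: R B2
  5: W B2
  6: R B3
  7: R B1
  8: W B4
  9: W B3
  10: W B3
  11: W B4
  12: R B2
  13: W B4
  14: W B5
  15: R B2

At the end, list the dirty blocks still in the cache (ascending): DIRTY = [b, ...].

DIRTY = [5]

0: R B2 -> L0 miss  d=-]
1: R B4 -> L0 miss  d=-]
2: W B0 -> L0 miss  d=D]
3: W B0 -> L0 hit  d=D]
4: R B2 -> L0 miss wb->B0  d=-]
5: W B2 -> L0 hit  d=D]
6: R B3 -> L1 miss  d=-]
7: R B1 -> L1 miss  d=-]
8: W B4 -> L0 miss wb->B2  d=D]
9: W B3 -> L1 miss  d=D]
10: W B3 -> L1 hit  d=D]
11: W B4 -> L0 hit  d=D]
12: R B2 -> L0 miss wb->B4  d=-]
13: W B4 -> L0 miss  d=D]
14: W B5 -> L1 miss wb->B3  d=D]
15: R B2 -> L0 miss wb->B4  d=-]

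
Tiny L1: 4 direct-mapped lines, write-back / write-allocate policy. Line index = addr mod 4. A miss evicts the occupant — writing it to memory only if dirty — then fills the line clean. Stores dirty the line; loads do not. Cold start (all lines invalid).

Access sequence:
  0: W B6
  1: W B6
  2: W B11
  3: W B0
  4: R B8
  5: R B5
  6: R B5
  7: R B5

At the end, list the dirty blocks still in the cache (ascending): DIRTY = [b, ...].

DIRTY = [6, 11]

0: W B6 → L2 miss [D]
1: W B6 → L2 hit [D]
2: W B11 → L3 miss [D]
3: W B0 → L0 miss [D]
4: R B8 → L0 miss wb→B0 [-]
5: R B5 → L1 miss [-]
6: R B5 → L1 hit [-]
7: R B5 → L1 hit [-]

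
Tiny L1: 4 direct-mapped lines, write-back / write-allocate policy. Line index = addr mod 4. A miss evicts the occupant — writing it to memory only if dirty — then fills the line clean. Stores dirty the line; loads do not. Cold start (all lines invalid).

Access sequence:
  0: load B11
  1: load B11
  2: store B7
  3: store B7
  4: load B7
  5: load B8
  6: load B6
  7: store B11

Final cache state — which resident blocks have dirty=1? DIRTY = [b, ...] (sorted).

DIRTY = [11]

0: R B11 → L3 miss [-]
1: R B11 → L3 hit [-]
2: W B7 → L3 miss [D]
3: W B7 → L3 hit [D]
4: R B7 → L3 hit [D]
5: R B8 → L0 miss [-]
6: R B6 → L2 miss [-]
7: W B11 → L3 miss wb→B7 [D]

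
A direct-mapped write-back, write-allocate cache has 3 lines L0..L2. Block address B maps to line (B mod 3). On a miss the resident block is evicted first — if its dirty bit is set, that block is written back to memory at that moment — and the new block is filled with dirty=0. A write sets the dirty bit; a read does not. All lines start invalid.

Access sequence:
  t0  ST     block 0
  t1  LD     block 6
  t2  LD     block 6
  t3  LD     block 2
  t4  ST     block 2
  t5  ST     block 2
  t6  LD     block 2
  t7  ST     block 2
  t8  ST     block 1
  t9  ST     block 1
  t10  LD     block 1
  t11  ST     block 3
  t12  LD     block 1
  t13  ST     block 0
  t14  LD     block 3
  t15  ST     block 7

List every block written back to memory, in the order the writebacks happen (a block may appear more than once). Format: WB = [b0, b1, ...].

0: W B0 → L0 miss [D]
1: R B6 → L0 miss wb→B0 [-]
2: R B6 → L0 hit [-]
3: R B2 → L2 miss [-]
4: W B2 → L2 hit [D]
5: W B2 → L2 hit [D]
6: R B2 → L2 hit [D]
7: W B2 → L2 hit [D]
8: W B1 → L1 miss [D]
9: W B1 → L1 hit [D]
10: R B1 → L1 hit [D]
11: W B3 → L0 miss [D]
12: R B1 → L1 hit [D]
13: W B0 → L0 miss wb→B3 [D]
14: R B3 → L0 miss wb→B0 [-]
15: W B7 → L1 miss wb→B1 [D]

WB = [0, 3, 0, 1]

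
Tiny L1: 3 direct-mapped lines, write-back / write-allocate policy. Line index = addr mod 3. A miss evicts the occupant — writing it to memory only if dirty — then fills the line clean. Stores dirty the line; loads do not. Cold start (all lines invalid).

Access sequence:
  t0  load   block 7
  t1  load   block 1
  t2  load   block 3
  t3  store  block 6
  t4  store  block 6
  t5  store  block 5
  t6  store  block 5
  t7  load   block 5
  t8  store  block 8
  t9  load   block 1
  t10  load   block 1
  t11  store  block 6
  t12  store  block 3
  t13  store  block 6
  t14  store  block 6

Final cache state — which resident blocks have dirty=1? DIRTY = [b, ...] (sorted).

DIRTY = [6, 8]

0: R B7 -> L1 miss  d=-]
1: R B1 -> L1 miss  d=-]
2: R B3 -> L0 miss  d=-]
3: W B6 -> L0 miss  d=D]
4: W B6 -> L0 hit  d=D]
5: W B5 -> L2 miss  d=D]
6: W B5 -> L2 hit  d=D]
7: R B5 -> L2 hit  d=D]
8: W B8 -> L2 miss wb->B5  d=D]
9: R B1 -> L1 hit  d=-]
10: R B1 -> L1 hit  d=-]
11: W B6 -> L0 hit  d=D]
12: W B3 -> L0 miss wb->B6  d=D]
13: W B6 -> L0 miss wb->B3  d=D]
14: W B6 -> L0 hit  d=D]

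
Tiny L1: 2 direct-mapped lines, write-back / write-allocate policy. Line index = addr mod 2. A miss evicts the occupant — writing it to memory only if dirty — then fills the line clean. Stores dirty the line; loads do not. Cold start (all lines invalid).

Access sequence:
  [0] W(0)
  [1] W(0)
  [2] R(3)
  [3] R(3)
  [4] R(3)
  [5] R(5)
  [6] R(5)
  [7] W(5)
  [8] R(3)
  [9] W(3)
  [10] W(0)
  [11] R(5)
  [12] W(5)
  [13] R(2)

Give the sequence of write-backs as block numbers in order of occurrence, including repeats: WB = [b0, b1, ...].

0: W B0 -> L0 miss  d=D]
1: W B0 -> L0 hit  d=D]
2: R B3 -> L1 miss  d=-]
3: R B3 -> L1 hit  d=-]
4: R B3 -> L1 hit  d=-]
5: R B5 -> L1 miss  d=-]
6: R B5 -> L1 hit  d=-]
7: W B5 -> L1 hit  d=D]
8: R B3 -> L1 miss wb->B5  d=-]
9: W B3 -> L1 hit  d=D]
10: W B0 -> L0 hit  d=D]
11: R B5 -> L1 miss wb->B3  d=-]
12: W B5 -> L1 hit  d=D]
13: R B2 -> L0 miss wb->B0  d=-]

WB = [5, 3, 0]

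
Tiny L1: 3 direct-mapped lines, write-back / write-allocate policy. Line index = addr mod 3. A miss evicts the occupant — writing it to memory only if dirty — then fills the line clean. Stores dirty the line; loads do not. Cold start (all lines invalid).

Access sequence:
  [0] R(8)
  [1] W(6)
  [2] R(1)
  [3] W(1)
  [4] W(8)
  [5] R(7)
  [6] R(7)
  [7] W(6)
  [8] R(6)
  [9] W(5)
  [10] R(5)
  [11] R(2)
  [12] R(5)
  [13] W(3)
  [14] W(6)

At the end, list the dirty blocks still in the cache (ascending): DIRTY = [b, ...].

  0 | R B8 → L2 miss [-]
  1 | W B6 → L0 miss [D]
  2 | R B1 → L1 miss [-]
  3 | W B1 → L1 hit [D]
  4 | W B8 → L2 hit [D]
  5 | R B7 → L1 miss wb→B1 [-]
  6 | R B7 → L1 hit [-]
  7 | W B6 → L0 hit [D]
  8 | R B6 → L0 hit [D]
  9 | W B5 → L2 miss wb→B8 [D]
  10 | R B5 → L2 hit [D]
  11 | R B2 → L2 miss wb→B5 [-]
  12 | R B5 → L2 miss [-]
  13 | W B3 → L0 miss wb→B6 [D]
  14 | W B6 → L0 miss wb→B3 [D]

DIRTY = [6]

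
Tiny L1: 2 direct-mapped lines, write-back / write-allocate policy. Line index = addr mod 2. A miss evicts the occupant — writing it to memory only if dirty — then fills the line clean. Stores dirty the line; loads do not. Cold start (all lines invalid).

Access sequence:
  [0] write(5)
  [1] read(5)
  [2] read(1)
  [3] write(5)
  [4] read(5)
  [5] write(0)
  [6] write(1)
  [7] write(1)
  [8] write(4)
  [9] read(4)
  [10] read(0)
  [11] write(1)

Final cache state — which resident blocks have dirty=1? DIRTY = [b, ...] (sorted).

0: W B5 → L1 miss [D]
1: R B5 → L1 hit [D]
2: R B1 → L1 miss wb→B5 [-]
3: W B5 → L1 miss [D]
4: R B5 → L1 hit [D]
5: W B0 → L0 miss [D]
6: W B1 → L1 miss wb→B5 [D]
7: W B1 → L1 hit [D]
8: W B4 → L0 miss wb→B0 [D]
9: R B4 → L0 hit [D]
10: R B0 → L0 miss wb→B4 [-]
11: W B1 → L1 hit [D]

DIRTY = [1]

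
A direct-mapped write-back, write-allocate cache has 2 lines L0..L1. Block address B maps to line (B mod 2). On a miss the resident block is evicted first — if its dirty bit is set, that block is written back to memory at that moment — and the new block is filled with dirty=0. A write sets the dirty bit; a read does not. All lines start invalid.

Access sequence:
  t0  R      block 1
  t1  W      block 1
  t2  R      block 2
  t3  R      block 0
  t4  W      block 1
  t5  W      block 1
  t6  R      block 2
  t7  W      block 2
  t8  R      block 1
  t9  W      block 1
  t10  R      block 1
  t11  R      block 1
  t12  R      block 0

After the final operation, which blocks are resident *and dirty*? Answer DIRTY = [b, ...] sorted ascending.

DIRTY = [1]

0: R B1 → L1 miss [-]
1: W B1 → L1 hit [D]
2: R B2 → L0 miss [-]
3: R B0 → L0 miss [-]
4: W B1 → L1 hit [D]
5: W B1 → L1 hit [D]
6: R B2 → L0 miss [-]
7: W B2 → L0 hit [D]
8: R B1 → L1 hit [D]
9: W B1 → L1 hit [D]
10: R B1 → L1 hit [D]
11: R B1 → L1 hit [D]
12: R B0 → L0 miss wb→B2 [-]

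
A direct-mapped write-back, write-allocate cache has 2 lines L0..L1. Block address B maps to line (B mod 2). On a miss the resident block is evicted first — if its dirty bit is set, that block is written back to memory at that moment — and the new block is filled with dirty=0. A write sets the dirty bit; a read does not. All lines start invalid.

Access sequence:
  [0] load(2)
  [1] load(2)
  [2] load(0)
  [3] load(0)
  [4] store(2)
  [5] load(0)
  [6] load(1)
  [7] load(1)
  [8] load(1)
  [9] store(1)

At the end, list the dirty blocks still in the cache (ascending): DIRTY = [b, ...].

DIRTY = [1]

  0 | R B2 → L0 miss [-]
  1 | R B2 → L0 hit [-]
  2 | R B0 → L0 miss [-]
  3 | R B0 → L0 hit [-]
  4 | W B2 → L0 miss [D]
  5 | R B0 → L0 miss wb→B2 [-]
  6 | R B1 → L1 miss [-]
  7 | R B1 → L1 hit [-]
  8 | R B1 → L1 hit [-]
  9 | W B1 → L1 hit [D]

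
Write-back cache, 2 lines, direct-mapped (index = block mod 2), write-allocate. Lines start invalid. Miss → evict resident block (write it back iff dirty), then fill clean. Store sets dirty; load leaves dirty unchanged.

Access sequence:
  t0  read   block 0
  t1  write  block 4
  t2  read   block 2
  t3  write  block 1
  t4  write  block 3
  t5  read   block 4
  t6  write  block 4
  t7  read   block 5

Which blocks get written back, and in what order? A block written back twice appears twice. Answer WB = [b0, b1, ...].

WB = [4, 1, 3]

  0 | R B0 → L0 miss [-]
  1 | W B4 → L0 miss [D]
  2 | R B2 → L0 miss wb→B4 [-]
  3 | W B1 → L1 miss [D]
  4 | W B3 → L1 miss wb→B1 [D]
  5 | R B4 → L0 miss [-]
  6 | W B4 → L0 hit [D]
  7 | R B5 → L1 miss wb→B3 [-]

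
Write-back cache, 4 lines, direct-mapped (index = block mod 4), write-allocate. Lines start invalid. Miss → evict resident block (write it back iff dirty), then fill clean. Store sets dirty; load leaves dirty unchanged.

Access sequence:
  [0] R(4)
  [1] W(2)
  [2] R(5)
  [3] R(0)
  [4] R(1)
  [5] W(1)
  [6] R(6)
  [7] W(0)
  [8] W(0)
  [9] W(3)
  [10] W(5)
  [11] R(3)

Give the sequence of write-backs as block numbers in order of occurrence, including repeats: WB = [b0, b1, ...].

0: R B4 -> L0 miss  d=-]
1: W B2 -> L2 miss  d=D]
2: R B5 -> L1 miss  d=-]
3: R B0 -> L0 miss  d=-]
4: R B1 -> L1 miss  d=-]
5: W B1 -> L1 hit  d=D]
6: R B6 -> L2 miss wb->B2  d=-]
7: W B0 -> L0 hit  d=D]
8: W B0 -> L0 hit  d=D]
9: W B3 -> L3 miss  d=D]
10: W B5 -> L1 miss wb->B1  d=D]
11: R B3 -> L3 hit  d=D]

WB = [2, 1]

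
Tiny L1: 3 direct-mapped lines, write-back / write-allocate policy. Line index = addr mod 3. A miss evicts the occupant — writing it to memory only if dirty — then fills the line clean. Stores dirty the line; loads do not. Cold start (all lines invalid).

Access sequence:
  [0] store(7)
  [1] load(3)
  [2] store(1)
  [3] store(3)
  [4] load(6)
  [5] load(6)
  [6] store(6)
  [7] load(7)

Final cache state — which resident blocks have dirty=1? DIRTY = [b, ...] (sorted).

0: W B7 -> L1 miss  d=D]
1: R B3 -> L0 miss  d=-]
2: W B1 -> L1 miss wb->B7  d=D]
3: W B3 -> L0 hit  d=D]
4: R B6 -> L0 miss wb->B3  d=-]
5: R B6 -> L0 hit  d=-]
6: W B6 -> L0 hit  d=D]
7: R B7 -> L1 miss wb->B1  d=-]

DIRTY = [6]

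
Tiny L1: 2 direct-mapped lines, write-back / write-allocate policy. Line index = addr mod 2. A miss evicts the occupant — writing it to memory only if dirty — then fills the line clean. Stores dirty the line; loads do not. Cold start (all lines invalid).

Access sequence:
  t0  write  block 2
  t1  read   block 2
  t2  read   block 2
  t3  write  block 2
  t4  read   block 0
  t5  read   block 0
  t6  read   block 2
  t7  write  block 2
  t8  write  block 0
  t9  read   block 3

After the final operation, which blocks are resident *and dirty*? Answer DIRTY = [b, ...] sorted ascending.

DIRTY = [0]

0: W B2 -> L0 miss  d=D]
1: R B2 -> L0 hit  d=D]
2: R B2 -> L0 hit  d=D]
3: W B2 -> L0 hit  d=D]
4: R B0 -> L0 miss wb->B2  d=-]
5: R B0 -> L0 hit  d=-]
6: R B2 -> L0 miss  d=-]
7: W B2 -> L0 hit  d=D]
8: W B0 -> L0 miss wb->B2  d=D]
9: R B3 -> L1 miss  d=-]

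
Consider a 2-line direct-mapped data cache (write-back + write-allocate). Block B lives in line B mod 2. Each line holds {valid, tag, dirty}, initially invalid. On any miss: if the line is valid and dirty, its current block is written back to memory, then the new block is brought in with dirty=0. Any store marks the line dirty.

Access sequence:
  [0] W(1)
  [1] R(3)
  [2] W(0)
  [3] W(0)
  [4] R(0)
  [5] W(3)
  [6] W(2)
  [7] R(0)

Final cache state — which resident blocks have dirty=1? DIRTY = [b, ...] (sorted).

DIRTY = [3]

  0 | W B1 → L1 miss [D]
  1 | R B3 → L1 miss wb→B1 [-]
  2 | W B0 → L0 miss [D]
  3 | W B0 → L0 hit [D]
  4 | R B0 → L0 hit [D]
  5 | W B3 → L1 hit [D]
  6 | W B2 → L0 miss wb→B0 [D]
  7 | R B0 → L0 miss wb→B2 [-]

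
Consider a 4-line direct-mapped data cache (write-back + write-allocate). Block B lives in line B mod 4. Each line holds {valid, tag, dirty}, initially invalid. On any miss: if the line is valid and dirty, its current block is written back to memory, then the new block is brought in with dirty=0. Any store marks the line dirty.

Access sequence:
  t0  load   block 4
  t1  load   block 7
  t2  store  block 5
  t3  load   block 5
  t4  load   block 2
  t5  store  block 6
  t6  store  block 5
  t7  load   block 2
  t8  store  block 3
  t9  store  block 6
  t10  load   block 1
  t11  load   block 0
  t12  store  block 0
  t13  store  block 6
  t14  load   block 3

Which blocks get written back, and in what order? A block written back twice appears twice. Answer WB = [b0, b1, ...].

0: R B4 -> L0 miss  d=-]
1: R B7 -> L3 miss  d=-]
2: W B5 -> L1 miss  d=D]
3: R B5 -> L1 hit  d=D]
4: R B2 -> L2 miss  d=-]
5: W B6 -> L2 miss  d=D]
6: W B5 -> L1 hit  d=D]
7: R B2 -> L2 miss wb->B6  d=-]
8: W B3 -> L3 miss  d=D]
9: W B6 -> L2 miss  d=D]
10: R B1 -> L1 miss wb->B5  d=-]
11: R B0 -> L0 miss  d=-]
12: W B0 -> L0 hit  d=D]
13: W B6 -> L2 hit  d=D]
14: R B3 -> L3 hit  d=D]

WB = [6, 5]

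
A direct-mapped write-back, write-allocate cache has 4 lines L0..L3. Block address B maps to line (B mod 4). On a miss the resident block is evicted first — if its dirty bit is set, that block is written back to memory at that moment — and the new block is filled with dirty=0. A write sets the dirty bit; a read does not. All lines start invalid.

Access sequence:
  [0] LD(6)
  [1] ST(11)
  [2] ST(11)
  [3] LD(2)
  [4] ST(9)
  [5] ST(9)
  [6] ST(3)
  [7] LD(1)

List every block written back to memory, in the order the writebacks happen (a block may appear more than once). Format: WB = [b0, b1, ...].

0: R B6 -> L2 miss  d=-]
1: W B11 -> L3 miss  d=D]
2: W B11 -> L3 hit  d=D]
3: R B2 -> L2 miss  d=-]
4: W B9 -> L1 miss  d=D]
5: W B9 -> L1 hit  d=D]
6: W B3 -> L3 miss wb->B11  d=D]
7: R B1 -> L1 miss wb->B9  d=-]

WB = [11, 9]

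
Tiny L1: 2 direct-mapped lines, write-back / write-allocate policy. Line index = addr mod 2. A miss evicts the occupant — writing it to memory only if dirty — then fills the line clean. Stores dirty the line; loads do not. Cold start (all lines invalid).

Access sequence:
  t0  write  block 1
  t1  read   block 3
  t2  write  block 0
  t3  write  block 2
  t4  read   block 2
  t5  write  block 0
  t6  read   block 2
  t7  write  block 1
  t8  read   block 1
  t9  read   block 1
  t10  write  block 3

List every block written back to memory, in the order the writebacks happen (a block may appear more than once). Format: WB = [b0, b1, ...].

WB = [1, 0, 2, 0, 1]

0: W B1 → L1 miss [D]
1: R B3 → L1 miss wb→B1 [-]
2: W B0 → L0 miss [D]
3: W B2 → L0 miss wb→B0 [D]
4: R B2 → L0 hit [D]
5: W B0 → L0 miss wb→B2 [D]
6: R B2 → L0 miss wb→B0 [-]
7: W B1 → L1 miss [D]
8: R B1 → L1 hit [D]
9: R B1 → L1 hit [D]
10: W B3 → L1 miss wb→B1 [D]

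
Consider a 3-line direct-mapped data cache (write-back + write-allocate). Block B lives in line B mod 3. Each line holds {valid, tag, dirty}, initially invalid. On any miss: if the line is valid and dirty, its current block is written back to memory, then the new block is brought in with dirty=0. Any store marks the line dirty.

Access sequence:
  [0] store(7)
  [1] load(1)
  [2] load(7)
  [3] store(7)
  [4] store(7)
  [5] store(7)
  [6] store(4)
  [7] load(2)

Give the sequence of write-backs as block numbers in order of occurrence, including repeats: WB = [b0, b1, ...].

WB = [7, 7]

0: W B7 -> L1 miss  d=D]
1: R B1 -> L1 miss wb->B7  d=-]
2: R B7 -> L1 miss  d=-]
3: W B7 -> L1 hit  d=D]
4: W B7 -> L1 hit  d=D]
5: W B7 -> L1 hit  d=D]
6: W B4 -> L1 miss wb->B7  d=D]
7: R B2 -> L2 miss  d=-]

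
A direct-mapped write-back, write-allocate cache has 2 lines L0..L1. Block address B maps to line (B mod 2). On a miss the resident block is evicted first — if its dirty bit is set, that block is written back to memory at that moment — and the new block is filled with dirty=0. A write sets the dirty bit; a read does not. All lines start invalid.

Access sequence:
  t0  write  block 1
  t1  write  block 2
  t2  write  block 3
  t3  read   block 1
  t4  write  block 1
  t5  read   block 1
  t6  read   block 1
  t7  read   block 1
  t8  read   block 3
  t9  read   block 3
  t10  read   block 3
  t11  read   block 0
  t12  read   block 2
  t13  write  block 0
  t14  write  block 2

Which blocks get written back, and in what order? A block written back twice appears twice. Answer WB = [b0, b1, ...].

0: W B1 -> L1 miss  d=D]
1: W B2 -> L0 miss  d=D]
2: W B3 -> L1 miss wb->B1  d=D]
3: R B1 -> L1 miss wb->B3  d=-]
4: W B1 -> L1 hit  d=D]
5: R B1 -> L1 hit  d=D]
6: R B1 -> L1 hit  d=D]
7: R B1 -> L1 hit  d=D]
8: R B3 -> L1 miss wb->B1  d=-]
9: R B3 -> L1 hit  d=-]
10: R B3 -> L1 hit  d=-]
11: R B0 -> L0 miss wb->B2  d=-]
12: R B2 -> L0 miss  d=-]
13: W B0 -> L0 miss  d=D]
14: W B2 -> L0 miss wb->B0  d=D]

WB = [1, 3, 1, 2, 0]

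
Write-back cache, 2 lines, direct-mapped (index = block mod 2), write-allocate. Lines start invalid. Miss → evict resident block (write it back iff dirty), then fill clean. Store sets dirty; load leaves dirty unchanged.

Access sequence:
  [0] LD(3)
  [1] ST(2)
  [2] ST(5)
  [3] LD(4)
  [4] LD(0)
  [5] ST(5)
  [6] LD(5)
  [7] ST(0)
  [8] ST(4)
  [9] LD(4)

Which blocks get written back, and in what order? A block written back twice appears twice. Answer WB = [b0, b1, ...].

WB = [2, 0]

  0 | R B3 → L1 miss [-]
  1 | W B2 → L0 miss [D]
  2 | W B5 → L1 miss [D]
  3 | R B4 → L0 miss wb→B2 [-]
  4 | R B0 → L0 miss [-]
  5 | W B5 → L1 hit [D]
  6 | R B5 → L1 hit [D]
  7 | W B0 → L0 hit [D]
  8 | W B4 → L0 miss wb→B0 [D]
  9 | R B4 → L0 hit [D]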